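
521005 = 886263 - 365258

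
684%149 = 88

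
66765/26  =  66765/26 = 2567.88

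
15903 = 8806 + 7097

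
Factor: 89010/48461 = 2^1 *3^2*5^1*7^( - 2)=90/49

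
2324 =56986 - 54662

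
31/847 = 31/847 = 0.04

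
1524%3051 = 1524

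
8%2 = 0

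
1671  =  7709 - 6038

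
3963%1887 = 189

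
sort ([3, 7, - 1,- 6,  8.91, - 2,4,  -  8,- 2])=[- 8, -6 , - 2, -2,-1,3, 4,7,8.91 ] 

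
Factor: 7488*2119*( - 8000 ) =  - 126936576000 =- 2^12*3^2*5^3*13^2*  163^1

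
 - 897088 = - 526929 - 370159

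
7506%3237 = 1032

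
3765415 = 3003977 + 761438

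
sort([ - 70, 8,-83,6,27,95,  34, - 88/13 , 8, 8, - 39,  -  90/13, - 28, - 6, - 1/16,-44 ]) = [-83  ,- 70,  -  44, - 39,- 28, - 90/13, - 88/13, - 6, - 1/16,  6, 8,8,  8 , 27,34, 95 ] 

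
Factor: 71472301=17^2  *  247309^1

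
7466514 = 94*79431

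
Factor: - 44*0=0 = 0^1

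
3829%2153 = 1676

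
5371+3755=9126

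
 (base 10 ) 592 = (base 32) ig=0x250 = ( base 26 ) MK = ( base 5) 4332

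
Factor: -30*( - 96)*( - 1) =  -2^6*3^2*5^1=-2880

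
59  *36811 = 2171849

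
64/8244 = 16/2061 = 0.01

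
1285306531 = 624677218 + 660629313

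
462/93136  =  231/46568 = 0.00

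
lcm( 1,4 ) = 4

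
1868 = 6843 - 4975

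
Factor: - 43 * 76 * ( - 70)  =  228760 = 2^3*5^1*7^1*19^1*43^1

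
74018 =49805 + 24213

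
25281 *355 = 8974755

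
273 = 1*273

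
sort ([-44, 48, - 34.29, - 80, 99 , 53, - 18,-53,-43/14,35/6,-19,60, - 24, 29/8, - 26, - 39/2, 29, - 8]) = [ - 80, - 53, - 44,-34.29,-26, - 24, - 39/2, - 19, - 18 , - 8, - 43/14,29/8,  35/6,29 , 48, 53, 60 , 99 ] 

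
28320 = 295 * 96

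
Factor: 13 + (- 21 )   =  -8 = - 2^3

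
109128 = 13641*8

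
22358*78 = 1743924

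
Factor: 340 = 2^2*5^1*17^1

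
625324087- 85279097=540044990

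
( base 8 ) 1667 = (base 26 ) 1AF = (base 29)13N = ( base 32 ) tn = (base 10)951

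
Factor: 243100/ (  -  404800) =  - 221/368 = - 2^( - 4 )*13^1*17^1*23^ (  -  1)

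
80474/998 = 80 + 317/499 = 80.64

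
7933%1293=175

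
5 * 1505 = 7525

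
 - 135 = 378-513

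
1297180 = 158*8210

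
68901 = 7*9843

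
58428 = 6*9738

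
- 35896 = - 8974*4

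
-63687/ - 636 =21229/212 = 100.14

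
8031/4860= 1 + 1057/1620= 1.65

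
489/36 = 163/12 = 13.58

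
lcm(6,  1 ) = 6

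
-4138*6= - 24828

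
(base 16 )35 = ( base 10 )53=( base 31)1M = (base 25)23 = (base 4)311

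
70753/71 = 70753/71 =996.52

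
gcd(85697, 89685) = 1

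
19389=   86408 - 67019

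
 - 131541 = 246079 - 377620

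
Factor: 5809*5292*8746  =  2^3*3^3 * 7^2*37^1 * 157^1 * 4373^1 = 268862780088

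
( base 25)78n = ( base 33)47B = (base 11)3500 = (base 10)4598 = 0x11F6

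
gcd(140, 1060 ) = 20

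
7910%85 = 5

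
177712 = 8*22214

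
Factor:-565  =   - 5^1*113^1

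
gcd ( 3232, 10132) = 4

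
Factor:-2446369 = - 2446369^1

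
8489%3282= 1925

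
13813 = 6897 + 6916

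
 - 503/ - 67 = 503/67 = 7.51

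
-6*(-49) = 294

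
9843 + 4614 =14457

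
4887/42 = 116 + 5/14 = 116.36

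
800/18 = 44 + 4/9 = 44.44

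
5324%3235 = 2089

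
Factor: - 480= - 2^5 * 3^1 * 5^1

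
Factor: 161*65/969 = 3^(  -  1) * 5^1 * 7^1  *13^1*17^( - 1 )*19^ ( - 1 )*23^1 = 10465/969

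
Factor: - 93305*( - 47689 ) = 4449622145 = 5^1*103^1*463^1*18661^1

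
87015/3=29005  =  29005.00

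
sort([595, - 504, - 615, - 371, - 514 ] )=[ - 615,  -  514, - 504, -371,595 ]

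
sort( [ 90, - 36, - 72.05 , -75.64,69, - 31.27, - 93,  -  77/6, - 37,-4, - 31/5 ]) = [ - 93, - 75.64, - 72.05, - 37, - 36, - 31.27, - 77/6, - 31/5, - 4, 69 , 90 ]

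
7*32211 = 225477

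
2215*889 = 1969135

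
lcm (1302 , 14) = 1302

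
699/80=699/80  =  8.74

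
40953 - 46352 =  - 5399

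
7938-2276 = 5662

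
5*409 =2045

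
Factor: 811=811^1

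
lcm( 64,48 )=192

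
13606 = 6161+7445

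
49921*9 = 449289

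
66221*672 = 44500512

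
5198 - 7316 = - 2118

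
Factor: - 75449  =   - 11^1*19^3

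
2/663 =2/663 =0.00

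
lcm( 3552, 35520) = 35520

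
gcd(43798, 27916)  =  2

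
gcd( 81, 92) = 1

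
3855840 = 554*6960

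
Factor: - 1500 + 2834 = 1334  =  2^1 * 23^1*29^1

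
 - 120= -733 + 613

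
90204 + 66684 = 156888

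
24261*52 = 1261572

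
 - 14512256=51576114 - 66088370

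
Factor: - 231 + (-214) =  - 5^1*89^1= - 445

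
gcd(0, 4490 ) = 4490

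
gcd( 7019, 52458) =1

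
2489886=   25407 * 98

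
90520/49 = 1847 + 17/49 = 1847.35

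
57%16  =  9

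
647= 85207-84560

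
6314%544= 330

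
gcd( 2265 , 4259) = 1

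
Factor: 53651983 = 7^1*11^1*17^2*2411^1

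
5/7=5/7 = 0.71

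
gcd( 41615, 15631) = 203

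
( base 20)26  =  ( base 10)46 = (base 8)56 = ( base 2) 101110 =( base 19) 28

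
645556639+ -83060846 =562495793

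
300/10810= 30/1081 = 0.03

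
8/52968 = 1/6621 =0.00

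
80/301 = 80/301=0.27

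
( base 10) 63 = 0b111111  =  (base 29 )25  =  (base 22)2j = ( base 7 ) 120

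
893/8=893/8=111.62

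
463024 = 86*5384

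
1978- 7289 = - 5311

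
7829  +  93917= 101746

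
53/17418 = 53/17418 = 0.00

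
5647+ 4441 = 10088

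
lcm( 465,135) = 4185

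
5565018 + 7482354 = 13047372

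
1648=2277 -629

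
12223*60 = 733380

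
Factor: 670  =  2^1*5^1*67^1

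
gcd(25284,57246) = 42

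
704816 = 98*7192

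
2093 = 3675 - 1582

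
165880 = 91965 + 73915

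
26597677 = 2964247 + 23633430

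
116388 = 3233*36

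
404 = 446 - 42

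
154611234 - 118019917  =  36591317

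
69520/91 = 763 + 87/91  =  763.96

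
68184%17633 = 15285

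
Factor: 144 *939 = 2^4*3^3*313^1=135216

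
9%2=1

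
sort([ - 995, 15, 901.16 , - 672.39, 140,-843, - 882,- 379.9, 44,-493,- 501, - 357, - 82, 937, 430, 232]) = [ - 995,- 882 , -843, - 672.39, - 501, - 493,- 379.9,-357,-82, 15, 44, 140 , 232,430 , 901.16, 937]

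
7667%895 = 507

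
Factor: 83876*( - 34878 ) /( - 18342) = 487571188/3057 = 2^2 * 3^( - 1 )*13^1*1019^( - 1 )* 1613^1*5813^1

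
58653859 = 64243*913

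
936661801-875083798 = 61578003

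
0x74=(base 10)116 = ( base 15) 7b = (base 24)4K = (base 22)56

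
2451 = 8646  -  6195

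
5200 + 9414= 14614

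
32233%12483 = 7267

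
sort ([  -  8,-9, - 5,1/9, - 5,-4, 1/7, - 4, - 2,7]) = [-9, - 8, - 5,-5,-4, - 4, - 2,1/9,1/7,7]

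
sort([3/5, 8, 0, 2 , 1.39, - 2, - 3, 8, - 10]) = [ - 10,-3, - 2, 0,3/5, 1.39, 2,8,8]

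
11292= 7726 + 3566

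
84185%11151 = 6128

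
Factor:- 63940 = - 2^2*5^1*23^1*139^1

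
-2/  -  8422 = 1/4211 = 0.00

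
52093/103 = 505 + 78/103 = 505.76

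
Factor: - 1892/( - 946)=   2^1 = 2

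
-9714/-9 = 1079 + 1/3=1079.33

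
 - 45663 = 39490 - 85153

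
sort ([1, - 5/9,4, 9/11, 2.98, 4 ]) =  [-5/9, 9/11, 1, 2.98,4, 4 ] 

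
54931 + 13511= 68442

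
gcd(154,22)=22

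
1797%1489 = 308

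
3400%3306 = 94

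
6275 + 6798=13073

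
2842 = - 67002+69844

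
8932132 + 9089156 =18021288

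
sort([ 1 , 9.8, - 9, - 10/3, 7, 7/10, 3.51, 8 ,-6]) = [- 9, - 6 , - 10/3,7/10, 1, 3.51, 7, 8,9.8 ]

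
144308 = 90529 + 53779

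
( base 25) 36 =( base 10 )81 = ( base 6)213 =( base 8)121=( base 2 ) 1010001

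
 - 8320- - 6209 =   -  2111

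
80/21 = 3 + 17/21=3.81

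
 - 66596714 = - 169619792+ 103023078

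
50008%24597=814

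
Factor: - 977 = - 977^1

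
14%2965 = 14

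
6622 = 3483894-3477272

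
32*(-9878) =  - 316096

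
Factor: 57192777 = 3^3*17^1*53^1 * 2351^1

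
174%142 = 32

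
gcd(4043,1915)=1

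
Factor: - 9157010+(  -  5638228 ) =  - 2^1*3^1*367^1*6719^1 = - 14795238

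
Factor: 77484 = 2^2*3^1*11^1*587^1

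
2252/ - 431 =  - 2252/431 = - 5.23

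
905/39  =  905/39 = 23.21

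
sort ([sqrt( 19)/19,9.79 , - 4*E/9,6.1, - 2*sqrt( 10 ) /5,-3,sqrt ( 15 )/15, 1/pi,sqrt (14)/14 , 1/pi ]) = [ - 3,-2*sqrt (10 ) /5, - 4*E/9,sqrt( 19)/19,  sqrt ( 15 )/15,sqrt( 14 )/14,1/pi,  1/pi,6.1,9.79]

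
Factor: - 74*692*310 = -15874480= -2^4 * 5^1*31^1 *37^1*173^1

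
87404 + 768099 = 855503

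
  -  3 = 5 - 8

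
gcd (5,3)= 1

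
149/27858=149/27858  =  0.01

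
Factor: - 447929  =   - 127^1*3527^1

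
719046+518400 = 1237446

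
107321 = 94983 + 12338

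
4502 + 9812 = 14314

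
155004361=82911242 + 72093119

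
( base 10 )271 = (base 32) 8f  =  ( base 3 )101001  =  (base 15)131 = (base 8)417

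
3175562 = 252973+2922589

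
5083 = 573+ 4510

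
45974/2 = 22987 = 22987.00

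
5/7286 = 5/7286 = 0.00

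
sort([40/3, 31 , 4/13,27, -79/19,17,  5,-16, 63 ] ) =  [ - 16, - 79/19,4/13, 5 , 40/3 , 17,27, 31, 63 ]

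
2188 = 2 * 1094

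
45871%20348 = 5175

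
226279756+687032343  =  913312099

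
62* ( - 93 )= - 5766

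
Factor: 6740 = 2^2 * 5^1*337^1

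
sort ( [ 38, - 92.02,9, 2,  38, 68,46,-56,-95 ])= [-95,-92.02 , - 56,2,9, 38,  38,46,68] 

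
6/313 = 6/313=0.02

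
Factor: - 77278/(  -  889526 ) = 38639/444763 = 11^(  -  1 )*38639^1*40433^( - 1) 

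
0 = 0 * 4267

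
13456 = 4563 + 8893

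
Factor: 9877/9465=3^( - 1 )*5^( - 1) *7^1*17^1*83^1*631^( - 1)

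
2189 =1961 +228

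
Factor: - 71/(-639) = 3^( - 2) = 1/9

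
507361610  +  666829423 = 1174191033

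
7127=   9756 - 2629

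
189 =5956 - 5767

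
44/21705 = 44/21705 = 0.00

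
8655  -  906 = 7749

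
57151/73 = 57151/73=782.89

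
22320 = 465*48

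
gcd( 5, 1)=1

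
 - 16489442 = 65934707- 82424149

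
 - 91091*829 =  - 75514439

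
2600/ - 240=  - 65/6 =- 10.83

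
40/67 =40/67= 0.60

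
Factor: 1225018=2^1*29^1*21121^1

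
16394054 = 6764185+9629869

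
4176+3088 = 7264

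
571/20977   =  571/20977 = 0.03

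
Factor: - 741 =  - 3^1*13^1*19^1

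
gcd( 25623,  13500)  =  27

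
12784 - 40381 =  - 27597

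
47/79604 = 47/79604 = 0.00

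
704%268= 168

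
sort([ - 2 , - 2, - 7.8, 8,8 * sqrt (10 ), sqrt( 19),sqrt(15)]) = [ - 7.8, - 2, - 2,  sqrt ( 15 ),sqrt( 19), 8, 8*sqrt( 10)]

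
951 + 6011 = 6962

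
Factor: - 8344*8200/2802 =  - 34210400/1401= - 2^5*3^(-1)*5^2*7^1*41^1*149^1*467^( - 1 ) 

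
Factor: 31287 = 3^1* 10429^1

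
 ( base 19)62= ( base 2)1110100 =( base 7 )224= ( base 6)312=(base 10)116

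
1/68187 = 1/68187=0.00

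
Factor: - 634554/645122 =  - 317277/322561  =  - 3^4*47^( - 1) * 3917^1*6863^(-1)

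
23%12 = 11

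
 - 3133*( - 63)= 197379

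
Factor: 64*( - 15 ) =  - 960 = - 2^6*3^1*5^1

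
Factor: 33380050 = 2^1 *5^2*11^1*137^1*443^1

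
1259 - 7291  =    -  6032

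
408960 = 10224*40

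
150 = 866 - 716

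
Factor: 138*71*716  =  2^3*3^1*23^1*71^1 * 179^1 = 7015368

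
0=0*24656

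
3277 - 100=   3177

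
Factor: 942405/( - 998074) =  - 2^(-1 )*3^1*5^1*7^( - 1)*11^( - 1 ) * 6481^( -1)*62827^1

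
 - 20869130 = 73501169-94370299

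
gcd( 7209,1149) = 3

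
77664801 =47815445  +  29849356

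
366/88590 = 61/14765  =  0.00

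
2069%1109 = 960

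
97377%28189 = 12810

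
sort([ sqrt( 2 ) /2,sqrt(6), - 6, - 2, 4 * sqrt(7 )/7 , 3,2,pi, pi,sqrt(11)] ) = [ - 6, - 2,sqrt(2) /2,4*sqrt(7 )/7,2, sqrt (6 ), 3, pi,pi, sqrt (11)] 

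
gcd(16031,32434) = 1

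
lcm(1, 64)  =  64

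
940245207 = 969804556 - 29559349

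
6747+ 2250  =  8997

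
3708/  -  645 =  - 6+54/215= - 5.75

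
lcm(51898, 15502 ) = 1193654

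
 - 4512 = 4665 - 9177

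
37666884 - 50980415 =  - 13313531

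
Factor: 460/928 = 2^( - 3) * 5^1 * 23^1*29^ ( - 1) = 115/232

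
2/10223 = 2/10223 = 0.00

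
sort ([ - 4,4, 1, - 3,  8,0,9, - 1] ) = [ - 4, - 3,  -  1,0,  1,  4,  8, 9] 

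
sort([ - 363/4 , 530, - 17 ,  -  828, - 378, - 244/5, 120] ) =[ - 828, - 378 ,-363/4,  -  244/5, -17,120,530]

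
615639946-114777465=500862481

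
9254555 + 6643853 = 15898408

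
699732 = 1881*372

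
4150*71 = 294650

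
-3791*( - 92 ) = 348772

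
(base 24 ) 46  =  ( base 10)102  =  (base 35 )2w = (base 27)3L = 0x66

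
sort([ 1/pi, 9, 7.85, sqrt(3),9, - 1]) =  [ - 1 , 1/pi,  sqrt(3),7.85, 9, 9]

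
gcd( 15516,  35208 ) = 36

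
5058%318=288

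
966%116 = 38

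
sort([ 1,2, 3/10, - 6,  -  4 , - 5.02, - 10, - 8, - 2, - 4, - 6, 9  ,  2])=[-10, -8, - 6, - 6, -5.02, - 4, - 4  , - 2, 3/10, 1, 2, 2, 9]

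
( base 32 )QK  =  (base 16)354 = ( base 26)16K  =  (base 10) 852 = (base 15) 3bc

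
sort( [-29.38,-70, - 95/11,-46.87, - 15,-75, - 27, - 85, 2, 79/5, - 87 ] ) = [-87,-85,-75, - 70 , - 46.87,-29.38 , - 27,-15,-95/11,2, 79/5]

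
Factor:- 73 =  - 73^1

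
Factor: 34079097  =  3^1*13^1 * 173^1 * 5051^1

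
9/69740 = 9/69740 = 0.00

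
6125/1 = 6125 = 6125.00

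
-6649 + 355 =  - 6294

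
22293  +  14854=37147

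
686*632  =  433552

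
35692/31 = 1151+11/31= 1151.35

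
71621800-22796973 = 48824827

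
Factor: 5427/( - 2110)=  - 2^( - 1)*3^4*5^( - 1 )*67^1 * 211^ (-1)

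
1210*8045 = 9734450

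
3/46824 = 1/15608 = 0.00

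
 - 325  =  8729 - 9054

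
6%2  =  0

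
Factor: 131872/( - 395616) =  - 1/3 = -3^ ( - 1) 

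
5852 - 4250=1602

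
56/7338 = 28/3669 =0.01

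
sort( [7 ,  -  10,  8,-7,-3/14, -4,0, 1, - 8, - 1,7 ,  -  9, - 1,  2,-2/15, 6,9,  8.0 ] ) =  [ - 10, - 9, -8, - 7, - 4, - 1, - 1, - 3/14,  -  2/15, 0 , 1,2,  6,  7,  7, 8, 8.0,9]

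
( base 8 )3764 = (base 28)2GK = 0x7F4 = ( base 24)3ck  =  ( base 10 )2036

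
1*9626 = 9626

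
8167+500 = 8667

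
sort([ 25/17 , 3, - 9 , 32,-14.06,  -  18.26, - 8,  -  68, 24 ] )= [ - 68  , - 18.26, - 14.06,-9, - 8,25/17,3, 24 , 32]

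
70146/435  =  161 + 37/145 = 161.26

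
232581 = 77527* 3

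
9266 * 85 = 787610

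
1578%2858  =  1578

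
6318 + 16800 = 23118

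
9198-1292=7906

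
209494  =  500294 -290800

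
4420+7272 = 11692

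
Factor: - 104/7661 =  - 2^3*13^1*47^ (-1 )*163^ ( - 1 ) 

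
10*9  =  90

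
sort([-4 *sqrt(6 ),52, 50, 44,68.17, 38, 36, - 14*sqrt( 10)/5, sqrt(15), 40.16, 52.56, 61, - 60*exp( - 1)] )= [ - 60*exp( - 1) , - 4* sqrt(6), - 14 * sqrt(10 )/5, sqrt(15),36, 38,40.16, 44, 50, 52, 52.56, 61,68.17 ] 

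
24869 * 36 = 895284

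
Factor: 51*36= 1836 = 2^2*3^3*  17^1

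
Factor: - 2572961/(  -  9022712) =2^( - 3) * 19^1*29^( - 1 )*191^1*709^1 * 38891^(-1)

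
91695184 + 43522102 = 135217286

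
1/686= 1/686 = 0.00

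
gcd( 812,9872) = 4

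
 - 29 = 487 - 516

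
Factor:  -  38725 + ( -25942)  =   - 64667^1 =-  64667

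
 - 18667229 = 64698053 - 83365282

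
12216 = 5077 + 7139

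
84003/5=16800  +  3/5=   16800.60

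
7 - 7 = 0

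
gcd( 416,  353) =1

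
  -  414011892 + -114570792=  - 528582684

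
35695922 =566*63067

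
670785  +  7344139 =8014924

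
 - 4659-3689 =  - 8348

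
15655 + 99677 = 115332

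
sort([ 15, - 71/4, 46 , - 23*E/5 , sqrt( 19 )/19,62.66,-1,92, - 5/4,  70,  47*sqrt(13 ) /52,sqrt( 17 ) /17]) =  [ - 71/4, - 23*E/5,- 5/4,-1,  sqrt( 19 )/19,sqrt( 17 ) /17,47*sqrt (13)/52, 15,46,62.66,70,92]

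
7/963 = 7/963 = 0.01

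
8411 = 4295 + 4116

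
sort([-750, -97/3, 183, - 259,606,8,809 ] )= [ - 750, - 259, - 97/3 , 8  ,  183,606,809 ]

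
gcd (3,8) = 1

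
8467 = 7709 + 758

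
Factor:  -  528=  - 2^4*3^1*11^1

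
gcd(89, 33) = 1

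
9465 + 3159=12624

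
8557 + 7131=15688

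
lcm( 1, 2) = 2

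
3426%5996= 3426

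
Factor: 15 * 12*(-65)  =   - 11700= - 2^2*3^2*5^2*13^1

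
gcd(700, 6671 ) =7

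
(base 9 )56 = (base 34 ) 1H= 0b110011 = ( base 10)51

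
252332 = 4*63083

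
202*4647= 938694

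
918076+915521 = 1833597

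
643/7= 91  +  6/7 = 91.86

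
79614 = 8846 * 9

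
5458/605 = 9 + 13/605 =9.02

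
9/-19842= - 3/6614 = - 0.00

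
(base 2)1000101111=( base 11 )469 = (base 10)559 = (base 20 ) 17J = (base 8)1057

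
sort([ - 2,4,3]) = [  -  2,3, 4] 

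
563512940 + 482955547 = 1046468487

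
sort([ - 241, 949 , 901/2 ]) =[-241, 901/2, 949]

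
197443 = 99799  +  97644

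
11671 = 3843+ 7828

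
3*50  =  150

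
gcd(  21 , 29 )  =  1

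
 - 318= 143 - 461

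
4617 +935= 5552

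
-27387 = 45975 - 73362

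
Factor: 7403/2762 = 2^ (-1 )*11^1*673^1*1381^ ( - 1 )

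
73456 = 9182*8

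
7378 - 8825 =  - 1447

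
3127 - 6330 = -3203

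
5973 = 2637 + 3336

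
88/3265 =88/3265 = 0.03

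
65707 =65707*1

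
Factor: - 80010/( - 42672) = 2^(-3 )*3^1*5^1 =15/8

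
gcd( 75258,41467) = 1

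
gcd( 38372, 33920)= 212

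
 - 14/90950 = - 7/45475 = - 0.00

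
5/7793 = 5/7793= 0.00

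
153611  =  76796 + 76815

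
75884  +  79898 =155782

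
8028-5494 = 2534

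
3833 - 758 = 3075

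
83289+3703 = 86992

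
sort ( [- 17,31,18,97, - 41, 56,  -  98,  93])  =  [ - 98, - 41, -17,18, 31,56,93,97 ]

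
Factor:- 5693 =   -  5693^1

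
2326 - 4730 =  - 2404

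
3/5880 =1/1960= 0.00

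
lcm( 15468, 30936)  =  30936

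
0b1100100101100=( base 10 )6444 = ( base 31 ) 6lr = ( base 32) 69C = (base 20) G24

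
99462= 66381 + 33081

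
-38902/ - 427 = 91  +  45/427 = 91.11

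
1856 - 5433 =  -3577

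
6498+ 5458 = 11956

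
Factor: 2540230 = 2^1 * 5^1*7^1*11^1*3299^1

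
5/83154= 5/83154 = 0.00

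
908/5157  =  908/5157 = 0.18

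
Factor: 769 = 769^1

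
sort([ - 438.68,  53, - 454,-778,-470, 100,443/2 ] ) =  [-778,-470, - 454, - 438.68,53,100,  443/2]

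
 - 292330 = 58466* ( - 5)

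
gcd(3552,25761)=3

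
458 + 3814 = 4272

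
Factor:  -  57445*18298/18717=- 1051128610/18717 = - 2^1 * 3^( - 1) * 5^1 *7^1*17^( -1)*367^( - 1 )* 1307^1*11489^1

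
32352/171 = 189+11/57= 189.19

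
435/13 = 33 + 6/13 = 33.46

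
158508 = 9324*17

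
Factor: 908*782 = 2^3*17^1 * 23^1*227^1= 710056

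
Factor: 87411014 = 2^1*67^1*652321^1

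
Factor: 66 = 2^1*3^1*  11^1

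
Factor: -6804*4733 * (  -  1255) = 40415181660 = 2^2*3^5*5^1 * 7^1* 251^1*4733^1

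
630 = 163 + 467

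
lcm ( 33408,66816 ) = 66816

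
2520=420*6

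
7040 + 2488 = 9528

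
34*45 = 1530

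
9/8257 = 9/8257 = 0.00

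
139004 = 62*2242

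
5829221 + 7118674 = 12947895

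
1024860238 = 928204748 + 96655490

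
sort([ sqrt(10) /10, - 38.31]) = [ - 38.31,sqrt(10) /10]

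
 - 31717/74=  - 31717/74=-  428.61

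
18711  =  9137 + 9574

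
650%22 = 12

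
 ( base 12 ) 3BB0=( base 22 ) E5E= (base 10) 6900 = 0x1AF4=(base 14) 272C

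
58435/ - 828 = -71 + 353/828 = -70.57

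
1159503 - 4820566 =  - 3661063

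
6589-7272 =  - 683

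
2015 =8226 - 6211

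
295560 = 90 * 3284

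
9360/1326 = 120/17 =7.06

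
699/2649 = 233/883 = 0.26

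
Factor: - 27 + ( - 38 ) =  - 5^1 *13^1 = -65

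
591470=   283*2090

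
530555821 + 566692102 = 1097247923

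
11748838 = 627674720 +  - 615925882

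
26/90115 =26/90115 = 0.00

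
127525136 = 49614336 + 77910800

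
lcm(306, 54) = 918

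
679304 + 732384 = 1411688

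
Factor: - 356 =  - 2^2*89^1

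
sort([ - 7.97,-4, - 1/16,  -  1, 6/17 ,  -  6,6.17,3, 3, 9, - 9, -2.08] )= [  -  9,-7.97, - 6, - 4, - 2.08, - 1 ,-1/16,6/17,3,3, 6.17,  9]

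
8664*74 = 641136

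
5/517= 5/517 =0.01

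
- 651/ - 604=1 + 47/604 = 1.08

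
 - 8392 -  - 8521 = 129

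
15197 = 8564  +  6633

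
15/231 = 5/77=0.06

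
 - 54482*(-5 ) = 272410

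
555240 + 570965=1126205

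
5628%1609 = 801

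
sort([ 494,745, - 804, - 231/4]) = [-804,-231/4,494,745 ] 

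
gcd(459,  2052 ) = 27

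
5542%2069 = 1404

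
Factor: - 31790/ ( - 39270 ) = 3^( - 1)*7^( - 1 )*17^1=17/21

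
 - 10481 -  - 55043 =44562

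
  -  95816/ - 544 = 11977/68= 176.13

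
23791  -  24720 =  - 929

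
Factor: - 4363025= - 5^2*61^1 * 2861^1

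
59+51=110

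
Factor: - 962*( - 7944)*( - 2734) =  - 2^5*3^1*13^1* 37^1*331^1 * 1367^1 = -20893577952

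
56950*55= 3132250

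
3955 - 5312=-1357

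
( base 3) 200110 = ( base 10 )498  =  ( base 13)2c4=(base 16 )1F2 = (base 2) 111110010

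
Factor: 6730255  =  5^1*7^1*31^1* 6203^1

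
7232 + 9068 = 16300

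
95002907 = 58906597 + 36096310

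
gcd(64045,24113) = 1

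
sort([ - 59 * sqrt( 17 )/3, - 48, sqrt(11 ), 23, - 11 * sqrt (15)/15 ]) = [  -  59 *sqrt( 17 ) /3, - 48, - 11*sqrt ( 15 )/15, sqrt(11 ),23 ]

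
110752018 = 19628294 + 91123724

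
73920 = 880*84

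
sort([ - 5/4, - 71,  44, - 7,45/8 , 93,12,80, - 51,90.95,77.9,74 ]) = [ - 71, - 51,  -  7, - 5/4, 45/8, 12,44,74,77.9,80,  90.95, 93 ]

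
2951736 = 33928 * 87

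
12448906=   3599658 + 8849248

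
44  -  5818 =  - 5774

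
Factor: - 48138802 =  - 2^1*1559^1*15439^1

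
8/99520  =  1/12440 = 0.00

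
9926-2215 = 7711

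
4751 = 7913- 3162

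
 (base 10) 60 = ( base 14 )44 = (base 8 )74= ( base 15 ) 40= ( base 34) 1q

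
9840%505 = 245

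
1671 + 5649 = 7320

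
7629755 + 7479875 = 15109630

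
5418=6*903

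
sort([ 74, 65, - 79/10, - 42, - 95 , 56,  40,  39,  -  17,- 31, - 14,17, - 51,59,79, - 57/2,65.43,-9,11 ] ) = [ - 95, - 51, - 42,- 31, - 57/2, - 17, - 14, - 9, - 79/10, 11,17,39 , 40, 56,59,65,65.43 , 74,79 ]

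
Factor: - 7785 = -3^2*5^1*173^1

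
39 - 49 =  - 10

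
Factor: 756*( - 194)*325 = -2^3 * 3^3 * 5^2*7^1*13^1*97^1  =  - 47665800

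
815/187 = 815/187 = 4.36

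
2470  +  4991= 7461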